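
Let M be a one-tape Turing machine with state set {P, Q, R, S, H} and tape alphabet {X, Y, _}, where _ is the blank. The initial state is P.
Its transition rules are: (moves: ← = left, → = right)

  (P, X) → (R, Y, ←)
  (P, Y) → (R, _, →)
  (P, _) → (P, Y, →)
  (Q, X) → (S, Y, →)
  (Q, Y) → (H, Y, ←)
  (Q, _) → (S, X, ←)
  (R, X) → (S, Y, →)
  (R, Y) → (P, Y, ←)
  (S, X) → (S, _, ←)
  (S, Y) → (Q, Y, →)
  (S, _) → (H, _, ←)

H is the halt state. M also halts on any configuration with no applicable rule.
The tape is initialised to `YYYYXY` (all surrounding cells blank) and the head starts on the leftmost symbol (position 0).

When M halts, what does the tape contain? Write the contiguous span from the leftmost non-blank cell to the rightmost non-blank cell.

P | [Y]YYYXY__   read Y → write _, move →, go to R
R | _[Y]YYXY__   read Y → write Y, move ←, go to P
P | [_]YYYXY__   read _ → write Y, move →, go to P
P | Y[Y]YYXY__   read Y → write _, move →, go to R
R | Y_[Y]YXY__   read Y → write Y, move ←, go to P
P | Y[_]YYXY__   read _ → write Y, move →, go to P
P | YY[Y]YXY__   read Y → write _, move →, go to R
R | YY_[Y]XY__   read Y → write Y, move ←, go to P
P | YY[_]YXY__   read _ → write Y, move →, go to P
P | YYY[Y]XY__   read Y → write _, move →, go to R
R | YYY_[X]Y__   read X → write Y, move →, go to S
S | YYY_Y[Y]__   read Y → write Y, move →, go to Q
Q | YYY_YY[_]_   read _ → write X, move ←, go to S
S | YYY_Y[Y]X_   read Y → write Y, move →, go to Q
Q | YYY_YY[X]_   read X → write Y, move →, go to S
S | YYY_YYY[_]   read _ → write _, move ←, go to H
H | YYY_YY[Y]_
The non-blank tape span at halt is YYY_YYY.

YYY_YYY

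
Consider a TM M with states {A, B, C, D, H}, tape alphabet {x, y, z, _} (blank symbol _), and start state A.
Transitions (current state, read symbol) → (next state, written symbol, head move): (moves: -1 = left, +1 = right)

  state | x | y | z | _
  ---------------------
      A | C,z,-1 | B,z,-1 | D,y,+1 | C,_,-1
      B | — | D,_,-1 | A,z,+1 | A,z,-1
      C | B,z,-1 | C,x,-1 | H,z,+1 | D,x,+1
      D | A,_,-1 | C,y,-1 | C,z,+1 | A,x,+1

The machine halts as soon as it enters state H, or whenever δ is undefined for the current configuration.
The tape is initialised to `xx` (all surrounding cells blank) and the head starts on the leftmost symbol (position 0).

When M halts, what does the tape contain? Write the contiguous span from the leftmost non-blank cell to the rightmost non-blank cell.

A | _[x]x____   read x → write z, move -1, go to C
C | [_]zx____   read _ → write x, move +1, go to D
D | x[z]x____   read z → write z, move +1, go to C
C | xz[x]____   read x → write z, move -1, go to B
B | x[z]z____   read z → write z, move +1, go to A
A | xz[z]____   read z → write y, move +1, go to D
D | xzy[_]___   read _ → write x, move +1, go to A
A | xzyx[_]__   read _ → write _, move -1, go to C
C | xzy[x]___   read x → write z, move -1, go to B
B | xz[y]z___   read y → write _, move -1, go to D
D | x[z]_z___   read z → write z, move +1, go to C
C | xz[_]z___   read _ → write x, move +1, go to D
D | xzx[z]___   read z → write z, move +1, go to C
C | xzxz[_]__   read _ → write x, move +1, go to D
D | xzxzx[_]_   read _ → write x, move +1, go to A
A | xzxzxx[_]   read _ → write _, move -1, go to C
C | xzxzx[x]_   read x → write z, move -1, go to B
B | xzxz[x]z_
The non-blank tape span at halt is xzxzxz.

xzxzxz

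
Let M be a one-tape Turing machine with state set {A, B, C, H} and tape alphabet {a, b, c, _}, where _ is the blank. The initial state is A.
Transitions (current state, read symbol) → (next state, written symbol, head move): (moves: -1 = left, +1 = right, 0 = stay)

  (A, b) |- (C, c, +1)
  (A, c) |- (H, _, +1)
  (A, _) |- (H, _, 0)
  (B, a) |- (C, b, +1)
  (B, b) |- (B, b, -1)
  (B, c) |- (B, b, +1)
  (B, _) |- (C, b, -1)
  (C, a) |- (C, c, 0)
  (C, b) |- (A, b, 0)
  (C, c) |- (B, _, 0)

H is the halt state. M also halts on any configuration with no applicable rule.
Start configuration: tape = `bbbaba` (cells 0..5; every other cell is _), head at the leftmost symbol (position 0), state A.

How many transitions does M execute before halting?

A | _[b]bbaba   read b → write c, move +1, go to C
C | _c[b]baba   read b → write b, move 0, go to A
A | _c[b]baba   read b → write c, move +1, go to C
C | _cc[b]aba   read b → write b, move 0, go to A
A | _cc[b]aba   read b → write c, move +1, go to C
C | _ccc[a]ba   read a → write c, move 0, go to C
C | _ccc[c]ba   read c → write _, move 0, go to B
B | _ccc[_]ba   read _ → write b, move -1, go to C
C | _cc[c]bba   read c → write _, move 0, go to B
B | _cc[_]bba   read _ → write b, move -1, go to C
C | _c[c]bbba   read c → write _, move 0, go to B
B | _c[_]bbba   read _ → write b, move -1, go to C
C | _[c]bbbba   read c → write _, move 0, go to B
B | _[_]bbbba   read _ → write b, move -1, go to C
C | [_]bbbbba
M halts after 14 transitions.

14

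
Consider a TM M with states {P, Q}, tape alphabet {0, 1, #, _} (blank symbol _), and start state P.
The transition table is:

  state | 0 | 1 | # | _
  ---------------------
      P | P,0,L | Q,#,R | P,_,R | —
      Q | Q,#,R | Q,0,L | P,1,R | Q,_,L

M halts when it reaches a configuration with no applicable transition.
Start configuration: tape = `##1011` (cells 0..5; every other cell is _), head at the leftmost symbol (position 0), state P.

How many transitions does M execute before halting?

state=P head=0 tape=[#]#1011_   (P,#)→(P,_,R)
state=P head=1 tape=_[#]1011_   (P,#)→(P,_,R)
state=P head=2 tape=__[1]011_   (P,1)→(Q,#,R)
state=Q head=3 tape=__#[0]11_   (Q,0)→(Q,#,R)
state=Q head=4 tape=__##[1]1_   (Q,1)→(Q,0,L)
state=Q head=3 tape=__#[#]01_   (Q,#)→(P,1,R)
state=P head=4 tape=__#1[0]1_   (P,0)→(P,0,L)
state=P head=3 tape=__#[1]01_   (P,1)→(Q,#,R)
state=Q head=4 tape=__##[0]1_   (Q,0)→(Q,#,R)
state=Q head=5 tape=__###[1]_   (Q,1)→(Q,0,L)
state=Q head=4 tape=__##[#]0_   (Q,#)→(P,1,R)
state=P head=5 tape=__##1[0]_   (P,0)→(P,0,L)
state=P head=4 tape=__##[1]0_   (P,1)→(Q,#,R)
state=Q head=5 tape=__###[0]_   (Q,0)→(Q,#,R)
state=Q head=6 tape=__####[_]   (Q,_)→(Q,_,L)
state=Q head=5 tape=__###[#]_   (Q,#)→(P,1,R)
state=P head=6 tape=__###1[_]
M halts after 16 transitions.

16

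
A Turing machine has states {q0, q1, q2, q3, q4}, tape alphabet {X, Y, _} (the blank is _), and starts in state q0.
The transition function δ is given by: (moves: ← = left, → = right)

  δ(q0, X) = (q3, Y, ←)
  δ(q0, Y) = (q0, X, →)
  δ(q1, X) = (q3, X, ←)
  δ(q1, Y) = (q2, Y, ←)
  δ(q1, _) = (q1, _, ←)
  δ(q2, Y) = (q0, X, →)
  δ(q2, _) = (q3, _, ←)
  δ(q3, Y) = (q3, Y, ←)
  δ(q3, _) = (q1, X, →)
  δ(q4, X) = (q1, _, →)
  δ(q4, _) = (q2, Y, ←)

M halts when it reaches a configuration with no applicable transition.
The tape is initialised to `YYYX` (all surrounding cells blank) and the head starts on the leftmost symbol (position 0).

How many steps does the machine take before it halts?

4

q0 | [Y]YYX   read Y → write X, move →, go to q0
q0 | X[Y]YX   read Y → write X, move →, go to q0
q0 | XX[Y]X   read Y → write X, move →, go to q0
q0 | XXX[X]   read X → write Y, move ←, go to q3
q3 | XX[X]Y
M halts after 4 transitions.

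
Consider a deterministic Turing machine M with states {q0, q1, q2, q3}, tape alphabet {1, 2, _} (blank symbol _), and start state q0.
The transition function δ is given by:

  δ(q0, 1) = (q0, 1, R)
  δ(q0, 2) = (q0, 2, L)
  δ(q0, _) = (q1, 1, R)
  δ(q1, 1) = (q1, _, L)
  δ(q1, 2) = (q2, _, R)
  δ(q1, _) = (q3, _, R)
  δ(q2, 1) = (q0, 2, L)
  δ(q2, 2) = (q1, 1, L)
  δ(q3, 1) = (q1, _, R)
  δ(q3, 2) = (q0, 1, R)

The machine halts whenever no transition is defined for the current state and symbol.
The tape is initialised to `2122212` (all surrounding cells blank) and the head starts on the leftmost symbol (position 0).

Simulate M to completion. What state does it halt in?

q0 | _[2]122212   read 2 → write 2, move L, go to q0
q0 | [_]2122212   read _ → write 1, move R, go to q1
q1 | 1[2]122212   read 2 → write _, move R, go to q2
q2 | 1_[1]22212   read 1 → write 2, move L, go to q0
q0 | 1[_]222212   read _ → write 1, move R, go to q1
q1 | 11[2]22212   read 2 → write _, move R, go to q2
q2 | 11_[2]2212   read 2 → write 1, move L, go to q1
q1 | 11[_]12212   read _ → write _, move R, go to q3
q3 | 11_[1]2212   read 1 → write _, move R, go to q1
q1 | 11__[2]212   read 2 → write _, move R, go to q2
q2 | 11___[2]12   read 2 → write 1, move L, go to q1
q1 | 11__[_]112   read _ → write _, move R, go to q3
q3 | 11___[1]12   read 1 → write _, move R, go to q1
q1 | 11____[1]2   read 1 → write _, move L, go to q1
q1 | 11___[_]_2   read _ → write _, move R, go to q3
q3 | 11____[_]2
No transition is defined for (q3, _); M halts in state q3.

q3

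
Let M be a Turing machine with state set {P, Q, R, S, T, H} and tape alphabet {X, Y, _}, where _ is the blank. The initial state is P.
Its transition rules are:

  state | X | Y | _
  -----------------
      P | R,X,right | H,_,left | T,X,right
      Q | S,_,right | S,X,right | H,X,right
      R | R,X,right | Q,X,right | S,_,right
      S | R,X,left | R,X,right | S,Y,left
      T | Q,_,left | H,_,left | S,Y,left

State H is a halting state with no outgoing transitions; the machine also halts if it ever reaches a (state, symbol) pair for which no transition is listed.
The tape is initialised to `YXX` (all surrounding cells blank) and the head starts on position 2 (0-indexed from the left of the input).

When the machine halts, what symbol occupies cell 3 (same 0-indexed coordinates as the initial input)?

X

P | YX[X]_____   read X → write X, move right, go to R
R | YXX[_]____   read _ → write _, move right, go to S
S | YXX_[_]___   read _ → write Y, move left, go to S
S | YXX[_]Y___   read _ → write Y, move left, go to S
S | YX[X]YY___   read X → write X, move left, go to R
R | Y[X]XYY___   read X → write X, move right, go to R
R | YX[X]YY___   read X → write X, move right, go to R
R | YXX[Y]Y___   read Y → write X, move right, go to Q
Q | YXXX[Y]___   read Y → write X, move right, go to S
S | YXXXX[_]__   read _ → write Y, move left, go to S
S | YXXX[X]Y__   read X → write X, move left, go to R
R | YXX[X]XY__   read X → write X, move right, go to R
R | YXXX[X]Y__   read X → write X, move right, go to R
R | YXXXX[Y]__   read Y → write X, move right, go to Q
Q | YXXXXX[_]_   read _ → write X, move right, go to H
H | YXXXXXX[_]
Cell 3 holds X when M halts.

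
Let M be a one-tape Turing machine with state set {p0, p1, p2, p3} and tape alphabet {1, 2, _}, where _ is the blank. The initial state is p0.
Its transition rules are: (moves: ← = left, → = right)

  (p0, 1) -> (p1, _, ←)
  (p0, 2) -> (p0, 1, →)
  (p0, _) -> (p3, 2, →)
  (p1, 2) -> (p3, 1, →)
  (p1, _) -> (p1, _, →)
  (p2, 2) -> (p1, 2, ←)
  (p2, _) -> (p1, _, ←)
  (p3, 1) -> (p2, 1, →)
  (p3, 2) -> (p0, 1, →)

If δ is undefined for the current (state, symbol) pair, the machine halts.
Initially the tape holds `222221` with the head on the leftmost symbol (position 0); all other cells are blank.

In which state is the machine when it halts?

p1

p0 | [2]22221   read 2 → write 1, move →, go to p0
p0 | 1[2]2221   read 2 → write 1, move →, go to p0
p0 | 11[2]221   read 2 → write 1, move →, go to p0
p0 | 111[2]21   read 2 → write 1, move →, go to p0
p0 | 1111[2]1   read 2 → write 1, move →, go to p0
p0 | 11111[1]   read 1 → write _, move ←, go to p1
p1 | 1111[1]_
No transition is defined for (p1, 1); M halts in state p1.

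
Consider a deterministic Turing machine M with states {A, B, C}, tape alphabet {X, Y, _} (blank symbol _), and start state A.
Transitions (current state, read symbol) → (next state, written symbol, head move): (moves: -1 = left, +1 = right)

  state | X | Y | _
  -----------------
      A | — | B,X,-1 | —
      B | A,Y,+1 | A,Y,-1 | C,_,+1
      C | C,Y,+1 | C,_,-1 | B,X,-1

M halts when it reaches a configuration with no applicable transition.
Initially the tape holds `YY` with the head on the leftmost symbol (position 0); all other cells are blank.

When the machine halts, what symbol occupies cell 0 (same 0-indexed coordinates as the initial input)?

X

state=A head=0 tape=__[Y]Y   (A,Y)→(B,X,-1)
state=B head=-1 tape=_[_]XY   (B,_)→(C,_,+1)
state=C head=0 tape=__[X]Y   (C,X)→(C,Y,+1)
state=C head=1 tape=__Y[Y]   (C,Y)→(C,_,-1)
state=C head=0 tape=__[Y]_   (C,Y)→(C,_,-1)
state=C head=-1 tape=_[_]__   (C,_)→(B,X,-1)
state=B head=-2 tape=[_]X__   (B,_)→(C,_,+1)
state=C head=-1 tape=_[X]__   (C,X)→(C,Y,+1)
state=C head=0 tape=_Y[_]_   (C,_)→(B,X,-1)
state=B head=-1 tape=_[Y]X_   (B,Y)→(A,Y,-1)
state=A head=-2 tape=[_]YX_
Cell 0 holds X when M halts.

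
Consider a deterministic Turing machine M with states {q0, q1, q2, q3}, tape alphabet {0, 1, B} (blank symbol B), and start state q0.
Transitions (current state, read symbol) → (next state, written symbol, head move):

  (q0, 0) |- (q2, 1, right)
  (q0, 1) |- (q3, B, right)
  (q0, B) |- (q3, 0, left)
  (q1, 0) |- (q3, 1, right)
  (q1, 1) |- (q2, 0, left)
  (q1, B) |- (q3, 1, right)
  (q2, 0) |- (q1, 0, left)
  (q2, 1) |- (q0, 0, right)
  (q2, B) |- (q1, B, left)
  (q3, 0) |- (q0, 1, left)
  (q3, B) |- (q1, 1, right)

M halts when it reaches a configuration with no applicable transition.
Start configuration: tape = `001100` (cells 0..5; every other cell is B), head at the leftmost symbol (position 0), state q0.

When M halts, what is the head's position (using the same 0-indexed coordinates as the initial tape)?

1

state=q0 head=0 tape=BB[0]01100   (q0,0)→(q2,1,right)
state=q2 head=1 tape=BB1[0]1100   (q2,0)→(q1,0,left)
state=q1 head=0 tape=BB[1]01100   (q1,1)→(q2,0,left)
state=q2 head=-1 tape=B[B]001100   (q2,B)→(q1,B,left)
state=q1 head=-2 tape=[B]B001100   (q1,B)→(q3,1,right)
state=q3 head=-1 tape=1[B]001100   (q3,B)→(q1,1,right)
state=q1 head=0 tape=11[0]01100   (q1,0)→(q3,1,right)
state=q3 head=1 tape=111[0]1100   (q3,0)→(q0,1,left)
state=q0 head=0 tape=11[1]11100   (q0,1)→(q3,B,right)
state=q3 head=1 tape=11B[1]1100
At halt the head is at cell 1.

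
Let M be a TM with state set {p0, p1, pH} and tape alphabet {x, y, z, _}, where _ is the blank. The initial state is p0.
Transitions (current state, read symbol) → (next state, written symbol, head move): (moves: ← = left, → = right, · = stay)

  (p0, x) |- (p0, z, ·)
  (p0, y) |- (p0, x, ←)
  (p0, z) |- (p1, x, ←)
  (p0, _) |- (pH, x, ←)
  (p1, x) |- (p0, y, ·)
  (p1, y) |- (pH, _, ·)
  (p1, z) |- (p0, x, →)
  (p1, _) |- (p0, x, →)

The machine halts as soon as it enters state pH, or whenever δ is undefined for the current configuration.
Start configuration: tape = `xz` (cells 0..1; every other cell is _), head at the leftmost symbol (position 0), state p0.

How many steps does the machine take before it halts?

8

state=p0 head=0 tape=___[x]z   (p0,x)→(p0,z,·)
state=p0 head=0 tape=___[z]z   (p0,z)→(p1,x,←)
state=p1 head=-1 tape=__[_]xz   (p1,_)→(p0,x,→)
state=p0 head=0 tape=__x[x]z   (p0,x)→(p0,z,·)
state=p0 head=0 tape=__x[z]z   (p0,z)→(p1,x,←)
state=p1 head=-1 tape=__[x]xz   (p1,x)→(p0,y,·)
state=p0 head=-1 tape=__[y]xz   (p0,y)→(p0,x,←)
state=p0 head=-2 tape=_[_]xxz   (p0,_)→(pH,x,←)
state=pH head=-3 tape=[_]xxxz
M halts after 8 transitions.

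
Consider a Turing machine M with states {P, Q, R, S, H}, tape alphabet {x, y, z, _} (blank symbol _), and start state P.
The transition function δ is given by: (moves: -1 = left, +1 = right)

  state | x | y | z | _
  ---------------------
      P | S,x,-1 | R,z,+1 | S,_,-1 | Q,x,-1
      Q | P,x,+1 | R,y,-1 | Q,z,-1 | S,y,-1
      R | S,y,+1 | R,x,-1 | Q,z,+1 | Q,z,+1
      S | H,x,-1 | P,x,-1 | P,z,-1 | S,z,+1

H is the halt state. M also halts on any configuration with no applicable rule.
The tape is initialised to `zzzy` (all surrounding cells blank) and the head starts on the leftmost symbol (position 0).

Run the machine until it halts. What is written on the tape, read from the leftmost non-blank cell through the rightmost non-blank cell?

state=P head=0 tape=_____[z]zzy   (P,z)→(S,_,-1)
state=S head=-1 tape=____[_]_zzy   (S,_)→(S,z,+1)
state=S head=0 tape=____z[_]zzy   (S,_)→(S,z,+1)
state=S head=1 tape=____zz[z]zy   (S,z)→(P,z,-1)
state=P head=0 tape=____z[z]zzy   (P,z)→(S,_,-1)
state=S head=-1 tape=____[z]_zzy   (S,z)→(P,z,-1)
state=P head=-2 tape=___[_]z_zzy   (P,_)→(Q,x,-1)
state=Q head=-3 tape=__[_]xz_zzy   (Q,_)→(S,y,-1)
state=S head=-4 tape=_[_]yxz_zzy   (S,_)→(S,z,+1)
state=S head=-3 tape=_z[y]xz_zzy   (S,y)→(P,x,-1)
state=P head=-4 tape=_[z]xxz_zzy   (P,z)→(S,_,-1)
state=S head=-5 tape=[_]_xxz_zzy   (S,_)→(S,z,+1)
state=S head=-4 tape=z[_]xxz_zzy   (S,_)→(S,z,+1)
state=S head=-3 tape=zz[x]xz_zzy   (S,x)→(H,x,-1)
state=H head=-4 tape=z[z]xxz_zzy
The non-blank tape span at halt is zzxxz_zzy.

zzxxz_zzy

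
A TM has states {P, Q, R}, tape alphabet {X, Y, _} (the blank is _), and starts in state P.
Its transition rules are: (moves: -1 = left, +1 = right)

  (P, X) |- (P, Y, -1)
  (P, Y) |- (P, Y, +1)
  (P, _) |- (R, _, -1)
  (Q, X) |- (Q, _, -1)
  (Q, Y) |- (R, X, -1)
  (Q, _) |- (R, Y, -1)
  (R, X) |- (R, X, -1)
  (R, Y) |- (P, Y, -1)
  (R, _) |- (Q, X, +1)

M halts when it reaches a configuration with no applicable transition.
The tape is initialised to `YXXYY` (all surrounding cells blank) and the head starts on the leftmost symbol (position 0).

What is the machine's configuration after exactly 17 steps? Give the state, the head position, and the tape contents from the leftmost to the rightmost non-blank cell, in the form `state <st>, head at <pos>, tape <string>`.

P | [Y]XXYY_   read Y → write Y, move +1, go to P
P | Y[X]XYY_   read X → write Y, move -1, go to P
P | [Y]YXYY_   read Y → write Y, move +1, go to P
P | Y[Y]XYY_   read Y → write Y, move +1, go to P
P | YY[X]YY_   read X → write Y, move -1, go to P
P | Y[Y]YYY_   read Y → write Y, move +1, go to P
P | YY[Y]YY_   read Y → write Y, move +1, go to P
P | YYY[Y]Y_   read Y → write Y, move +1, go to P
P | YYYY[Y]_   read Y → write Y, move +1, go to P
P | YYYYY[_]   read _ → write _, move -1, go to R
R | YYYY[Y]_   read Y → write Y, move -1, go to P
P | YYY[Y]Y_   read Y → write Y, move +1, go to P
P | YYYY[Y]_   read Y → write Y, move +1, go to P
P | YYYYY[_]   read _ → write _, move -1, go to R
R | YYYY[Y]_   read Y → write Y, move -1, go to P
P | YYY[Y]Y_   read Y → write Y, move +1, go to P
P | YYYY[Y]_   read Y → write Y, move +1, go to P
P | YYYYY[_]
After 17 steps: state P, head at 5, tape YYYYY.

state P, head at 5, tape YYYYY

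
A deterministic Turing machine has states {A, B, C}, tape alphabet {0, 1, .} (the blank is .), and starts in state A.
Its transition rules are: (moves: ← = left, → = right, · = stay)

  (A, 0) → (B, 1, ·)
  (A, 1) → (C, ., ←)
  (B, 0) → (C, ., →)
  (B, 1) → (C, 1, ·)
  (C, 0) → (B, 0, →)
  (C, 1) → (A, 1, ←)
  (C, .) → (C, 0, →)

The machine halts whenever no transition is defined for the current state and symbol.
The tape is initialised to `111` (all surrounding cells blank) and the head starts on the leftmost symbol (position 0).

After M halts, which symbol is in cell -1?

1

A | ..[1]11   read 1 → write ., move ←, go to C
C | .[.].11   read . → write 0, move →, go to C
C | .0[.]11   read . → write 0, move →, go to C
C | .00[1]1   read 1 → write 1, move ←, go to A
A | .0[0]11   read 0 → write 1, move ·, go to B
B | .0[1]11   read 1 → write 1, move ·, go to C
C | .0[1]11   read 1 → write 1, move ←, go to A
A | .[0]111   read 0 → write 1, move ·, go to B
B | .[1]111   read 1 → write 1, move ·, go to C
C | .[1]111   read 1 → write 1, move ←, go to A
A | [.]1111
Cell -1 holds 1 when M halts.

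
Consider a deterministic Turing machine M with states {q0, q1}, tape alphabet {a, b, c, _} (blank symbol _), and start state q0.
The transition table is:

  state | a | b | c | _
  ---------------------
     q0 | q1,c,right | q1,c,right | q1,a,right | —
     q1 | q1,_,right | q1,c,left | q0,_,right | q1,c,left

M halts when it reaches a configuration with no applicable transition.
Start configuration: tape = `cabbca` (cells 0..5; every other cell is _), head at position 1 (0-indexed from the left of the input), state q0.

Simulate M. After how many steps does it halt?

state=q0 head=1 tape=c[a]bbca___   (q0,a)→(q1,c,right)
state=q1 head=2 tape=cc[b]bca___   (q1,b)→(q1,c,left)
state=q1 head=1 tape=c[c]cbca___   (q1,c)→(q0,_,right)
state=q0 head=2 tape=c_[c]bca___   (q0,c)→(q1,a,right)
state=q1 head=3 tape=c_a[b]ca___   (q1,b)→(q1,c,left)
state=q1 head=2 tape=c_[a]cca___   (q1,a)→(q1,_,right)
state=q1 head=3 tape=c__[c]ca___   (q1,c)→(q0,_,right)
state=q0 head=4 tape=c___[c]a___   (q0,c)→(q1,a,right)
state=q1 head=5 tape=c___a[a]___   (q1,a)→(q1,_,right)
state=q1 head=6 tape=c___a_[_]__   (q1,_)→(q1,c,left)
state=q1 head=5 tape=c___a[_]c__   (q1,_)→(q1,c,left)
state=q1 head=4 tape=c___[a]cc__   (q1,a)→(q1,_,right)
state=q1 head=5 tape=c____[c]c__   (q1,c)→(q0,_,right)
state=q0 head=6 tape=c_____[c]__   (q0,c)→(q1,a,right)
state=q1 head=7 tape=c_____a[_]_   (q1,_)→(q1,c,left)
state=q1 head=6 tape=c_____[a]c_   (q1,a)→(q1,_,right)
state=q1 head=7 tape=c______[c]_   (q1,c)→(q0,_,right)
state=q0 head=8 tape=c_______[_]
M halts after 17 transitions.

17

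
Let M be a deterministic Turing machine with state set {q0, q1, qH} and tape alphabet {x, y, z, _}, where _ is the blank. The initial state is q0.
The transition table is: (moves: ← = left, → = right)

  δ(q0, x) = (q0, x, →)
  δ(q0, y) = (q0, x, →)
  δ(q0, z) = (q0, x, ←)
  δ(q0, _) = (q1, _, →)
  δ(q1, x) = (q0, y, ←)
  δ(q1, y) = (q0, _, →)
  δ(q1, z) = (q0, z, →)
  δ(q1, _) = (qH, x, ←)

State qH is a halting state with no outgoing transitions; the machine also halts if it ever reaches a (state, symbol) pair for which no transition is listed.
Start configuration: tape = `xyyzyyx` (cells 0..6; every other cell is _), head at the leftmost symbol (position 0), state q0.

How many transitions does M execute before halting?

state=q0 head=0 tape=[x]yyzyyx__   (q0,x)→(q0,x,→)
state=q0 head=1 tape=x[y]yzyyx__   (q0,y)→(q0,x,→)
state=q0 head=2 tape=xx[y]zyyx__   (q0,y)→(q0,x,→)
state=q0 head=3 tape=xxx[z]yyx__   (q0,z)→(q0,x,←)
state=q0 head=2 tape=xx[x]xyyx__   (q0,x)→(q0,x,→)
state=q0 head=3 tape=xxx[x]yyx__   (q0,x)→(q0,x,→)
state=q0 head=4 tape=xxxx[y]yx__   (q0,y)→(q0,x,→)
state=q0 head=5 tape=xxxxx[y]x__   (q0,y)→(q0,x,→)
state=q0 head=6 tape=xxxxxx[x]__   (q0,x)→(q0,x,→)
state=q0 head=7 tape=xxxxxxx[_]_   (q0,_)→(q1,_,→)
state=q1 head=8 tape=xxxxxxx_[_]   (q1,_)→(qH,x,←)
state=qH head=7 tape=xxxxxxx[_]x
M halts after 11 transitions.

11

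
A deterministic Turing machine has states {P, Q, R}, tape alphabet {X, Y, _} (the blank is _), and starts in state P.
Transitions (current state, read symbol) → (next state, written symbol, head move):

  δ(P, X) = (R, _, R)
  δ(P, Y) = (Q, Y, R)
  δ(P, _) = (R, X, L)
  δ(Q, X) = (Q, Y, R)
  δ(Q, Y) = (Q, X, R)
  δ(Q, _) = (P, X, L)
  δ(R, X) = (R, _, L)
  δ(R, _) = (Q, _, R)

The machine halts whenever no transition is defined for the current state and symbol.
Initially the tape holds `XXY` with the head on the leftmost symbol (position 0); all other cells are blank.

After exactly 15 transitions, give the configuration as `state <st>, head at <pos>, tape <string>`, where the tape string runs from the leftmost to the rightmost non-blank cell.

state R, head at 1, tape YYXX

state=P head=0 tape=_[X]XY_   (P,X)→(R,_,R)
state=R head=1 tape=__[X]Y_   (R,X)→(R,_,L)
state=R head=0 tape=_[_]_Y_   (R,_)→(Q,_,R)
state=Q head=1 tape=__[_]Y_   (Q,_)→(P,X,L)
state=P head=0 tape=_[_]XY_   (P,_)→(R,X,L)
state=R head=-1 tape=[_]XXY_   (R,_)→(Q,_,R)
state=Q head=0 tape=_[X]XY_   (Q,X)→(Q,Y,R)
state=Q head=1 tape=_Y[X]Y_   (Q,X)→(Q,Y,R)
state=Q head=2 tape=_YY[Y]_   (Q,Y)→(Q,X,R)
state=Q head=3 tape=_YYX[_]   (Q,_)→(P,X,L)
state=P head=2 tape=_YY[X]X   (P,X)→(R,_,R)
state=R head=3 tape=_YY_[X]   (R,X)→(R,_,L)
state=R head=2 tape=_YY[_]_   (R,_)→(Q,_,R)
state=Q head=3 tape=_YY_[_]   (Q,_)→(P,X,L)
state=P head=2 tape=_YY[_]X   (P,_)→(R,X,L)
state=R head=1 tape=_Y[Y]XX
After 15 steps: state R, head at 1, tape YYXX.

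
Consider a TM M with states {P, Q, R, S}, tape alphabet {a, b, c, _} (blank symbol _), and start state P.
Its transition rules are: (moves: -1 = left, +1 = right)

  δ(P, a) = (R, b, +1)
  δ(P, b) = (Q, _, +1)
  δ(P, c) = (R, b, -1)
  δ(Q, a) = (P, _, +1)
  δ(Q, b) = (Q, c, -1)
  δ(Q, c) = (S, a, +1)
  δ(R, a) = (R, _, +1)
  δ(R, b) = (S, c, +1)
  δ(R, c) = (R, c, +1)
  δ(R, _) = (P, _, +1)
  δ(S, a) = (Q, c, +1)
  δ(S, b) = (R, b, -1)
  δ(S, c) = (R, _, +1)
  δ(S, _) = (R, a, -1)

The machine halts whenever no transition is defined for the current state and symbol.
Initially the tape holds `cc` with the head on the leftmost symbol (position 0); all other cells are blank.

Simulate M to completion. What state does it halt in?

state=P head=0 tape=_[c]c___   (P,c)→(R,b,-1)
state=R head=-1 tape=[_]bc___   (R,_)→(P,_,+1)
state=P head=0 tape=_[b]c___   (P,b)→(Q,_,+1)
state=Q head=1 tape=__[c]___   (Q,c)→(S,a,+1)
state=S head=2 tape=__a[_]__   (S,_)→(R,a,-1)
state=R head=1 tape=__[a]a__   (R,a)→(R,_,+1)
state=R head=2 tape=___[a]__   (R,a)→(R,_,+1)
state=R head=3 tape=____[_]_   (R,_)→(P,_,+1)
state=P head=4 tape=_____[_]
No transition is defined for (P, _); M halts in state P.

P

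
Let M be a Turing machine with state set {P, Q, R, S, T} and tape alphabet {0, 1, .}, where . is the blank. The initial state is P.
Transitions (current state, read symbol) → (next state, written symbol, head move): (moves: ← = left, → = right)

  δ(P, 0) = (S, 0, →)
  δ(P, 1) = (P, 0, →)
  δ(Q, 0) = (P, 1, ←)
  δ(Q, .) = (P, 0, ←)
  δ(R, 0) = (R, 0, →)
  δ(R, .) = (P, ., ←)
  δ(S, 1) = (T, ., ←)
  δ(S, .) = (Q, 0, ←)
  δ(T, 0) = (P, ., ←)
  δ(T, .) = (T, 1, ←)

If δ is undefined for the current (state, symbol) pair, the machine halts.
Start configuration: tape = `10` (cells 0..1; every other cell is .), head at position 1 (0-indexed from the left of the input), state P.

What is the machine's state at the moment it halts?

P

state=P head=1 tape=.1[0]..   (P,0)→(S,0,→)
state=S head=2 tape=.10[.].   (S,.)→(Q,0,←)
state=Q head=1 tape=.1[0]0.   (Q,0)→(P,1,←)
state=P head=0 tape=.[1]10.   (P,1)→(P,0,→)
state=P head=1 tape=.0[1]0.   (P,1)→(P,0,→)
state=P head=2 tape=.00[0].   (P,0)→(S,0,→)
state=S head=3 tape=.000[.]   (S,.)→(Q,0,←)
state=Q head=2 tape=.00[0]0   (Q,0)→(P,1,←)
state=P head=1 tape=.0[0]10   (P,0)→(S,0,→)
state=S head=2 tape=.00[1]0   (S,1)→(T,.,←)
state=T head=1 tape=.0[0].0   (T,0)→(P,.,←)
state=P head=0 tape=.[0]..0   (P,0)→(S,0,→)
state=S head=1 tape=.0[.].0   (S,.)→(Q,0,←)
state=Q head=0 tape=.[0]0.0   (Q,0)→(P,1,←)
state=P head=-1 tape=[.]10.0
No transition is defined for (P, .); M halts in state P.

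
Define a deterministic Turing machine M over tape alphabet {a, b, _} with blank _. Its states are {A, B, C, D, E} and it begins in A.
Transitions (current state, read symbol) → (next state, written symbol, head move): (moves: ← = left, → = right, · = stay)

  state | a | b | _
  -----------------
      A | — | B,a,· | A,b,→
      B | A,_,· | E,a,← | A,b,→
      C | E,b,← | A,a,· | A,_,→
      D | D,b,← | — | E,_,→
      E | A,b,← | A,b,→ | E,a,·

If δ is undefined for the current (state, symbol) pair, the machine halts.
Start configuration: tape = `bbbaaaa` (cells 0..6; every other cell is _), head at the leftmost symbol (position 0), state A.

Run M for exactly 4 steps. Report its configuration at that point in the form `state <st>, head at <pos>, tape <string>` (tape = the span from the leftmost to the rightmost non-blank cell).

state=A head=0 tape=[b]bbaaaa   (A,b)→(B,a,·)
state=B head=0 tape=[a]bbaaaa   (B,a)→(A,_,·)
state=A head=0 tape=[_]bbaaaa   (A,_)→(A,b,→)
state=A head=1 tape=b[b]baaaa   (A,b)→(B,a,·)
state=B head=1 tape=b[a]baaaa
After 4 steps: state B, head at 1, tape babaaaa.

state B, head at 1, tape babaaaa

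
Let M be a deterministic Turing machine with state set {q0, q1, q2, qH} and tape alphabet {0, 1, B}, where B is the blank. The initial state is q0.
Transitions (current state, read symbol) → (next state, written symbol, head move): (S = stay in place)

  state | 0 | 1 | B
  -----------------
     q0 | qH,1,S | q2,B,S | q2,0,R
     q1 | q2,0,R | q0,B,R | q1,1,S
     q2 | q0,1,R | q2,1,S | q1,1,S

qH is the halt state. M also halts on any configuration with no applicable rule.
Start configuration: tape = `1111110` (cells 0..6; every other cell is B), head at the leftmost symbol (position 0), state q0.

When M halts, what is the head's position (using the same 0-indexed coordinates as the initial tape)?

state=q0 head=0 tape=[1]111110   (q0,1)→(q2,B,S)
state=q2 head=0 tape=[B]111110   (q2,B)→(q1,1,S)
state=q1 head=0 tape=[1]111110   (q1,1)→(q0,B,R)
state=q0 head=1 tape=B[1]11110   (q0,1)→(q2,B,S)
state=q2 head=1 tape=B[B]11110   (q2,B)→(q1,1,S)
state=q1 head=1 tape=B[1]11110   (q1,1)→(q0,B,R)
state=q0 head=2 tape=BB[1]1110   (q0,1)→(q2,B,S)
state=q2 head=2 tape=BB[B]1110   (q2,B)→(q1,1,S)
state=q1 head=2 tape=BB[1]1110   (q1,1)→(q0,B,R)
state=q0 head=3 tape=BBB[1]110   (q0,1)→(q2,B,S)
state=q2 head=3 tape=BBB[B]110   (q2,B)→(q1,1,S)
state=q1 head=3 tape=BBB[1]110   (q1,1)→(q0,B,R)
state=q0 head=4 tape=BBBB[1]10   (q0,1)→(q2,B,S)
state=q2 head=4 tape=BBBB[B]10   (q2,B)→(q1,1,S)
state=q1 head=4 tape=BBBB[1]10   (q1,1)→(q0,B,R)
state=q0 head=5 tape=BBBBB[1]0   (q0,1)→(q2,B,S)
state=q2 head=5 tape=BBBBB[B]0   (q2,B)→(q1,1,S)
state=q1 head=5 tape=BBBBB[1]0   (q1,1)→(q0,B,R)
state=q0 head=6 tape=BBBBBB[0]   (q0,0)→(qH,1,S)
state=qH head=6 tape=BBBBBB[1]
At halt the head is at cell 6.

6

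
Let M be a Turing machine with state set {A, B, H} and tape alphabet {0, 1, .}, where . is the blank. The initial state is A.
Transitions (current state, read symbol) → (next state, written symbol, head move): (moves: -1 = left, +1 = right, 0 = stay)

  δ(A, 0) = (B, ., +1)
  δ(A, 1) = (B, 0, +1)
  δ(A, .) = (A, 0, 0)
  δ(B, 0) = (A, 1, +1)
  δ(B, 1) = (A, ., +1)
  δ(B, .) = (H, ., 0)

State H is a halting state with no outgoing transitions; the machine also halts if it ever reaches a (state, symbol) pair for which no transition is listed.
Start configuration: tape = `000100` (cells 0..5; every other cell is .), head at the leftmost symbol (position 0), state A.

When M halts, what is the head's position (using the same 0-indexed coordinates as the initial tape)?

7

state=A head=0 tape=[0]00100..   (A,0)→(B,.,+1)
state=B head=1 tape=.[0]0100..   (B,0)→(A,1,+1)
state=A head=2 tape=.1[0]100..   (A,0)→(B,.,+1)
state=B head=3 tape=.1.[1]00..   (B,1)→(A,.,+1)
state=A head=4 tape=.1..[0]0..   (A,0)→(B,.,+1)
state=B head=5 tape=.1...[0]..   (B,0)→(A,1,+1)
state=A head=6 tape=.1...1[.].   (A,.)→(A,0,0)
state=A head=6 tape=.1...1[0].   (A,0)→(B,.,+1)
state=B head=7 tape=.1...1.[.]   (B,.)→(H,.,0)
state=H head=7 tape=.1...1.[.]
At halt the head is at cell 7.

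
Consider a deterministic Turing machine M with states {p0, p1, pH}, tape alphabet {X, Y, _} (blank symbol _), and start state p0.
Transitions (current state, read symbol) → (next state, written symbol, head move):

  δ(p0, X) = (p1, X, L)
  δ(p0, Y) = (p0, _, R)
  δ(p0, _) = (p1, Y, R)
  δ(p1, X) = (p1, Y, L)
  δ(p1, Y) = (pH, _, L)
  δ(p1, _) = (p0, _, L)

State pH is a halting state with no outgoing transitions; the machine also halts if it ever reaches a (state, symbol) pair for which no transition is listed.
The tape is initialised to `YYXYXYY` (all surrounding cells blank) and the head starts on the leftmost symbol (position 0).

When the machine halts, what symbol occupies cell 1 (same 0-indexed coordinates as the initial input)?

_

state=p0 head=0 tape=[Y]YXYXYY   (p0,Y)→(p0,_,R)
state=p0 head=1 tape=_[Y]XYXYY   (p0,Y)→(p0,_,R)
state=p0 head=2 tape=__[X]YXYY   (p0,X)→(p1,X,L)
state=p1 head=1 tape=_[_]XYXYY   (p1,_)→(p0,_,L)
state=p0 head=0 tape=[_]_XYXYY   (p0,_)→(p1,Y,R)
state=p1 head=1 tape=Y[_]XYXYY   (p1,_)→(p0,_,L)
state=p0 head=0 tape=[Y]_XYXYY   (p0,Y)→(p0,_,R)
state=p0 head=1 tape=_[_]XYXYY   (p0,_)→(p1,Y,R)
state=p1 head=2 tape=_Y[X]YXYY   (p1,X)→(p1,Y,L)
state=p1 head=1 tape=_[Y]YYXYY   (p1,Y)→(pH,_,L)
state=pH head=0 tape=[_]_YYXYY
Cell 1 holds _ when M halts.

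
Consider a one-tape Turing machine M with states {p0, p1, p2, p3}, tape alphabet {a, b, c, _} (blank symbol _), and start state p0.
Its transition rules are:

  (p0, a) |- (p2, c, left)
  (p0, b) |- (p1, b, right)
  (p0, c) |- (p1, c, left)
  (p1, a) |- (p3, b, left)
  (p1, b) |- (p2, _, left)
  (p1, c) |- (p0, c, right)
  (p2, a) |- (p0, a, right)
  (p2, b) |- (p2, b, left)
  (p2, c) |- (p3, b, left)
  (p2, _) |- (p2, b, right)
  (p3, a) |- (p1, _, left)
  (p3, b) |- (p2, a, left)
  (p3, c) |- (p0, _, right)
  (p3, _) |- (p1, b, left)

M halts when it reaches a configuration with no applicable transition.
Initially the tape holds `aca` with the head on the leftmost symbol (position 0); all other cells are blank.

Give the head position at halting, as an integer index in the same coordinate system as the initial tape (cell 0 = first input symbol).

state=p0 head=0 tape=___[a]ca_   (p0,a)→(p2,c,left)
state=p2 head=-1 tape=__[_]cca_   (p2,_)→(p2,b,right)
state=p2 head=0 tape=__b[c]ca_   (p2,c)→(p3,b,left)
state=p3 head=-1 tape=__[b]bca_   (p3,b)→(p2,a,left)
state=p2 head=-2 tape=_[_]abca_   (p2,_)→(p2,b,right)
state=p2 head=-1 tape=_b[a]bca_   (p2,a)→(p0,a,right)
state=p0 head=0 tape=_ba[b]ca_   (p0,b)→(p1,b,right)
state=p1 head=1 tape=_bab[c]a_   (p1,c)→(p0,c,right)
state=p0 head=2 tape=_babc[a]_   (p0,a)→(p2,c,left)
state=p2 head=1 tape=_bab[c]c_   (p2,c)→(p3,b,left)
state=p3 head=0 tape=_ba[b]bc_   (p3,b)→(p2,a,left)
state=p2 head=-1 tape=_b[a]abc_   (p2,a)→(p0,a,right)
state=p0 head=0 tape=_ba[a]bc_   (p0,a)→(p2,c,left)
state=p2 head=-1 tape=_b[a]cbc_   (p2,a)→(p0,a,right)
state=p0 head=0 tape=_ba[c]bc_   (p0,c)→(p1,c,left)
state=p1 head=-1 tape=_b[a]cbc_   (p1,a)→(p3,b,left)
state=p3 head=-2 tape=_[b]bcbc_   (p3,b)→(p2,a,left)
state=p2 head=-3 tape=[_]abcbc_   (p2,_)→(p2,b,right)
state=p2 head=-2 tape=b[a]bcbc_   (p2,a)→(p0,a,right)
state=p0 head=-1 tape=ba[b]cbc_   (p0,b)→(p1,b,right)
state=p1 head=0 tape=bab[c]bc_   (p1,c)→(p0,c,right)
state=p0 head=1 tape=babc[b]c_   (p0,b)→(p1,b,right)
state=p1 head=2 tape=babcb[c]_   (p1,c)→(p0,c,right)
state=p0 head=3 tape=babcbc[_]
At halt the head is at cell 3.

3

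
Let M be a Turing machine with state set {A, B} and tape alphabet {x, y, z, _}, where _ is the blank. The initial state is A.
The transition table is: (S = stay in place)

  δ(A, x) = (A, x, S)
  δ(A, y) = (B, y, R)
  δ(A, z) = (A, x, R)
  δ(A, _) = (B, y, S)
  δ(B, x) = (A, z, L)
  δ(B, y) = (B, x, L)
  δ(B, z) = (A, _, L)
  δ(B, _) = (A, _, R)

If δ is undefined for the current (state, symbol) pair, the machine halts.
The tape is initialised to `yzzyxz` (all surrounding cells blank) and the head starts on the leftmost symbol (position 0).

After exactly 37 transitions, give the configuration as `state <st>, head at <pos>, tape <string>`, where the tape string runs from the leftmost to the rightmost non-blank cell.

A | _[y]zzyxz_   read y → write y, move R, go to B
B | _y[z]zyxz_   read z → write _, move L, go to A
A | _[y]_zyxz_   read y → write y, move R, go to B
B | _y[_]zyxz_   read _ → write _, move R, go to A
A | _y_[z]yxz_   read z → write x, move R, go to A
A | _y_x[y]xz_   read y → write y, move R, go to B
B | _y_xy[x]z_   read x → write z, move L, go to A
A | _y_x[y]zz_   read y → write y, move R, go to B
B | _y_xy[z]z_   read z → write _, move L, go to A
A | _y_x[y]_z_   read y → write y, move R, go to B
B | _y_xy[_]z_   read _ → write _, move R, go to A
A | _y_xy_[z]_   read z → write x, move R, go to A
A | _y_xy_x[_]   read _ → write y, move S, go to B
B | _y_xy_x[y]   read y → write x, move L, go to B
B | _y_xy_[x]x   read x → write z, move L, go to A
A | _y_xy[_]zx   read _ → write y, move S, go to B
B | _y_xy[y]zx   read y → write x, move L, go to B
B | _y_x[y]xzx   read y → write x, move L, go to B
B | _y_[x]xxzx   read x → write z, move L, go to A
A | _y[_]zxxzx   read _ → write y, move S, go to B
B | _y[y]zxxzx   read y → write x, move L, go to B
B | _[y]xzxxzx   read y → write x, move L, go to B
B | [_]xxzxxzx   read _ → write _, move R, go to A
A | _[x]xzxxzx   read x → write x, move S, go to A
A | _[x]xzxxzx   read x → write x, move S, go to A
A | _[x]xzxxzx   read x → write x, move S, go to A
A | _[x]xzxxzx   read x → write x, move S, go to A
A | _[x]xzxxzx   read x → write x, move S, go to A
A | _[x]xzxxzx   read x → write x, move S, go to A
A | _[x]xzxxzx   read x → write x, move S, go to A
A | _[x]xzxxzx   read x → write x, move S, go to A
A | _[x]xzxxzx   read x → write x, move S, go to A
A | _[x]xzxxzx   read x → write x, move S, go to A
A | _[x]xzxxzx   read x → write x, move S, go to A
A | _[x]xzxxzx   read x → write x, move S, go to A
A | _[x]xzxxzx   read x → write x, move S, go to A
A | _[x]xzxxzx   read x → write x, move S, go to A
A | _[x]xzxxzx
After 37 steps: state A, head at 0, tape xxzxxzx.

state A, head at 0, tape xxzxxzx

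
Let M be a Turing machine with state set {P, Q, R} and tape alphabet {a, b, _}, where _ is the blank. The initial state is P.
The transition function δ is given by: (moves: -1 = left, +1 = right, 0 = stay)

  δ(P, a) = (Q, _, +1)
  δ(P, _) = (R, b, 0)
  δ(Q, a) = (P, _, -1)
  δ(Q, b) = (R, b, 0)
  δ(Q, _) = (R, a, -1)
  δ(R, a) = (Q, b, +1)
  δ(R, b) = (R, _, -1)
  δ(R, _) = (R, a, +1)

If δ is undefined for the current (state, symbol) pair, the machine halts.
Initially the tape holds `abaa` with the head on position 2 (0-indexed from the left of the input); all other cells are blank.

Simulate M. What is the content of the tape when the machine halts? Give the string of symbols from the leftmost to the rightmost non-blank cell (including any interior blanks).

P | __ab[a]a   read a → write _, move +1, go to Q
Q | __ab_[a]   read a → write _, move -1, go to P
P | __ab[_]_   read _ → write b, move 0, go to R
R | __ab[b]_   read b → write _, move -1, go to R
R | __a[b]__   read b → write _, move -1, go to R
R | __[a]___   read a → write b, move +1, go to Q
Q | __b[_]__   read _ → write a, move -1, go to R
R | __[b]a__   read b → write _, move -1, go to R
R | _[_]_a__   read _ → write a, move +1, go to R
R | _a[_]a__   read _ → write a, move +1, go to R
R | _aa[a]__   read a → write b, move +1, go to Q
Q | _aab[_]_   read _ → write a, move -1, go to R
R | _aa[b]a_   read b → write _, move -1, go to R
R | _a[a]_a_   read a → write b, move +1, go to Q
Q | _ab[_]a_   read _ → write a, move -1, go to R
R | _a[b]aa_   read b → write _, move -1, go to R
R | _[a]_aa_   read a → write b, move +1, go to Q
Q | _b[_]aa_   read _ → write a, move -1, go to R
R | _[b]aaa_   read b → write _, move -1, go to R
R | [_]_aaa_   read _ → write a, move +1, go to R
R | a[_]aaa_   read _ → write a, move +1, go to R
R | aa[a]aa_   read a → write b, move +1, go to Q
Q | aab[a]a_   read a → write _, move -1, go to P
P | aa[b]_a_
The non-blank tape span at halt is aab_a.

aab_a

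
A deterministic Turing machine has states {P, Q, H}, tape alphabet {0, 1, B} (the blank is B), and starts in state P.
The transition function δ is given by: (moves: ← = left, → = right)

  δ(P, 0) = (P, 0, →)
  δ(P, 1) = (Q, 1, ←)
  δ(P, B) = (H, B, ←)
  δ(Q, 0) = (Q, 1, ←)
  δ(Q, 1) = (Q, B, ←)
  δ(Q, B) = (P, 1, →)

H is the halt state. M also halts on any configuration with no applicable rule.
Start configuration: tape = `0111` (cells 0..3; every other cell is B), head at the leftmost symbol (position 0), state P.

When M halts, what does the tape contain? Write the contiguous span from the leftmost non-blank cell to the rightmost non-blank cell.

1B1111

state=P head=0 tape=BB[0]111   (P,0)→(P,0,→)
state=P head=1 tape=BB0[1]11   (P,1)→(Q,1,←)
state=Q head=0 tape=BB[0]111   (Q,0)→(Q,1,←)
state=Q head=-1 tape=B[B]1111   (Q,B)→(P,1,→)
state=P head=0 tape=B1[1]111   (P,1)→(Q,1,←)
state=Q head=-1 tape=B[1]1111   (Q,1)→(Q,B,←)
state=Q head=-2 tape=[B]B1111   (Q,B)→(P,1,→)
state=P head=-1 tape=1[B]1111   (P,B)→(H,B,←)
state=H head=-2 tape=[1]B1111
The non-blank tape span at halt is 1B1111.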